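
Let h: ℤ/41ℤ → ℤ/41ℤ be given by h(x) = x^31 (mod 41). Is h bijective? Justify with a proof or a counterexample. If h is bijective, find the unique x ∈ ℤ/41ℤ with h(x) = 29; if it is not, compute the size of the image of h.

Since 41 is prime, the nonzero elements of ℤ/41ℤ form a cyclic group of order 40.
As gcd(31, 40) = 1, raising to the 31st power is a bijection on this group: if u^31 ≡ v^31 then (uv^{−1})^31 = 1, and the only element of order dividing gcd(31, 40) = 1 is 1, so u = v.
With h(0) = 0 this makes h injective on all of ℤ/41ℤ, hence bijective (finite equal-size domain and codomain). In particular h is bijective.
Since h is bijective, we find the preimage of 29. The inverse of x ↦ x^31 on (ℤ/41ℤ)^× is x ↦ x^31, because 31·31 = 961 = 24·40 + 1 ≡ 1 (mod 40) and x^{40} = 1 for x ≠ 0 (Fermat). So h⁻¹(29) = 29^31 mod 41.
Repeated squaring mod 41: 29^1 ≡ 29, 29^2 ≡ 29² = 841 ≡ 21, 29^4 ≡ 21² = 441 ≡ 31, 29^8 ≡ 31² = 961 ≡ 18, 29^16 ≡ 18² = 324 ≡ 37. Since 31 = 16 + 8 + 4 + 2 + 1, 29^31 ≡ 37·18·31·21·29: 37·18 = 666 ≡ 10, then 10·31 = 310 ≡ 23, then 23·21 = 483 ≡ 32, then 32·29 = 928 ≡ 26. So 29^31 ≡ 26 (mod 41).
Hence h⁻¹(29) = 26.

26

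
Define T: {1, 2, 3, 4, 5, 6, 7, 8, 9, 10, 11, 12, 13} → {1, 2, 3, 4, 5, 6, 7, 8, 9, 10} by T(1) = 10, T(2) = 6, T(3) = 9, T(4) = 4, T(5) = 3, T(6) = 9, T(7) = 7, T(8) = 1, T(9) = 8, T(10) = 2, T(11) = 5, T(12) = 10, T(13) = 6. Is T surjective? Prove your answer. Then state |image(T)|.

Every element of the codomain has a preimage: 1 = T(8), 2 = T(10), 3 = T(5), 4 = T(4), 5 = T(11), 6 = T(2), 7 = T(7), 8 = T(9), 9 = T(3), 10 = T(1).
Therefore T is surjective.
The image of T is {1, 2, 3, 4, 5, 6, 7, 8, 9, 10}, which has 10 elements.

10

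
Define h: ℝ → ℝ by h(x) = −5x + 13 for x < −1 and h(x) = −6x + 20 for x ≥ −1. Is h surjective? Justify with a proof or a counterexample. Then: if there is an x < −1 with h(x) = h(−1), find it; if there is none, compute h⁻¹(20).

-13/5

Both pieces are strictly decreasing (slopes −5 and −6), so each is injective on its own interval.
The left piece maps (−∞, −1) onto (18, ∞); the right piece maps [−1, ∞) onto (−∞, 26].
The union (18, ∞) ∪ (−∞, 26] covers ℝ, so h is surjective.
For the follow-up: the images overlap, so an x < −1 with h(x) = h(−1) exists. h(−1) = 26; solving −5x + 13 = 26 for x < −1 gives x = (26 − 13)/(−5) = −13/5.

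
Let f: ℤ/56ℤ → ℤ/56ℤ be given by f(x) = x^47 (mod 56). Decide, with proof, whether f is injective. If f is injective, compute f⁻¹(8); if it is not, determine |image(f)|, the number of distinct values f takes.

35

f(0) = 0^47 = 0.
f(14): Repeated squaring mod 56: 14^1 ≡ 14, 14^2 ≡ 14² = 196 ≡ 28, 14^4 ≡ 28² = 784 ≡ 0, 14^8 ≡ 0² = 0, 14^16 ≡ 0² = 0, 14^32 ≡ 0² = 0. Since 47 = 32 + 8 + 4 + 2 + 1, 14^47 ≡ 0·0·0·28·14: 0·0 = 0, then 0·0 = 0, then 0·28 = 0, then 0·14 = 0. So 14^47 ≡ 0 (mod 56).
So f(0) = f(14) = 0 while 0 ≠ 14, so f is not injective.
Since f is not injective, we determine |image(f)|. Computing x^47 mod 56 for each x (by repeated squaring, reducing mod 56 at every step), the values f(0), f(1), …, f(55) are: 0, 1, 32, 19, 16, 45, 48, 7, 8, 25, 40, 51, 24, 13, 0, 15, 32, 33, 16, 3, 48, 21, 8, 39, 40, 9, 24, 27, 0, 29, 32, 47, 16, 17, 48, 35, 8, 53, 40, 23, 24, 41, 0, 43, 32, 5, 16, 31, 48, 49, 8, 11, 40, 37, 24, 55.
The distinct values are {0, 1, 3, 5, 7, 8, 9, 11, 13, 15, 16, 17, 19, 21, 23, 24, 25, 27, 29, 31, 32, 33, 35, 37, 39, 40, 41, 43, 45, 47, 48, 49, 51, 53, 55}; there are 35 of them.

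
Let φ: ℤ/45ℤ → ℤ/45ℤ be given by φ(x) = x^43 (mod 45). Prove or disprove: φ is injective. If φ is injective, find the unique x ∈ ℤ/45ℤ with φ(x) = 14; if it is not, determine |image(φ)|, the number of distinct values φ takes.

35

φ(0) = 0^43 = 0.
φ(15): Repeated squaring mod 45: 15^1 ≡ 15, 15^2 ≡ 15² = 225 ≡ 0, 15^4 ≡ 0² = 0, 15^8 ≡ 0² = 0, 15^16 ≡ 0² = 0, 15^32 ≡ 0² = 0. Since 43 = 32 + 8 + 2 + 1, 15^43 ≡ 0·0·0·15: 0·0 = 0, then 0·0 = 0, then 0·15 = 0. So 15^43 ≡ 0 (mod 45).
So φ(0) = φ(15) = 0 while 0 ≠ 15, therefore φ is not injective.
Since φ is not injective, we determine |image(φ)|. Computing x^43 mod 45 for each x (by repeated squaring, reducing mod 45 at every step), the values φ(0), φ(1), …, φ(44) are: 0, 1, 38, 27, 4, 5, 36, 43, 17, 9, 10, 11, 18, 22, 14, 0, 16, 8, 27, 19, 20, 36, 13, 32, 9, 25, 26, 18, 37, 29, 0, 31, 23, 27, 34, 35, 36, 28, 2, 9, 40, 41, 18, 7, 44.
The distinct values are {0, 1, 2, 4, 5, 7, 8, 9, 10, 11, 13, 14, 16, 17, 18, 19, 20, 22, 23, 25, 26, 27, 28, 29, 31, 32, 34, 35, 36, 37, 38, 40, 41, 43, 44}; there are 35 of them.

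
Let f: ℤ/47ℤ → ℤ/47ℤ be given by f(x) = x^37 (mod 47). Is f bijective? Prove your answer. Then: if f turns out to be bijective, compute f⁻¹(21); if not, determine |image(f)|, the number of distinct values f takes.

Since 47 is prime, the nonzero elements of ℤ/47ℤ form a cyclic group of order 46.
As gcd(37, 46) = 1, raising to the 37th power is a bijection on this group: if u^37 ≡ v^37 then (uv^{−1})^37 = 1, and the only element of order dividing gcd(37, 46) = 1 is 1, so u = v.
With f(0) = 0 this makes f injective on all of ℤ/47ℤ, hence bijective (finite equal-size domain and codomain). In particular f is bijective.
Since f is bijective, we find the preimage of 21. The inverse of x ↦ x^37 on (ℤ/47ℤ)^× is x ↦ x^5, because 37·5 = 185 = 4·46 + 1 ≡ 1 (mod 46) and x^{46} = 1 for x ≠ 0 (Fermat). So f⁻¹(21) = 21^5 mod 47.
Repeated squaring mod 47: 21^1 ≡ 21, 21^2 ≡ 21² = 441 ≡ 18, 21^4 ≡ 18² = 324 ≡ 42. Since 5 = 4 + 1, 21^5 ≡ 42·21: 42·21 = 882 ≡ 36. So 21^5 ≡ 36 (mod 47).
Hence f⁻¹(21) = 36.

36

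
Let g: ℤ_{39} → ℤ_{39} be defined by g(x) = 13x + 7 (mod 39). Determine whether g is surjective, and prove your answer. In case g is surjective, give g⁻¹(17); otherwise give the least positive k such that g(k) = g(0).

3

Recall that surjectivity means every element of the codomain has a preimage under g.
Since gcd(13, 39) = 13, we have 13x ≡ 0 (mod 13) for all x, so g(x) ≡ 7 (mod 13).
But 0 ≢ 7 (mod 13), so 0 ∈ ℤ_{39} has no preimage. Thus g is not surjective.
Since g is not surjective, we find the least positive k with g(k) = g(0): this means 13k ≡ 0 (mod 39), i.e. 39 ∣ 13k. Since gcd(13, 39) = 13, dividing through by 13 this holds exactly when 3 ∣ k.
The smallest positive such k is 3.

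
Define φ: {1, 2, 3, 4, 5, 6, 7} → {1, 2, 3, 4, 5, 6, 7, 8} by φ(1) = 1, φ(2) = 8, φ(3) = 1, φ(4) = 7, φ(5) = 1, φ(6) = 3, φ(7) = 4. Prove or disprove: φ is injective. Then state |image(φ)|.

φ(1) = 1 = φ(3) with 1 ≠ 3, so φ is not injective.
The image of φ is {1, 3, 4, 7, 8}, which has 5 elements.

5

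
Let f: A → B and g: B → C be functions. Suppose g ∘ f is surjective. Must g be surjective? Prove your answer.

Let c ∈ C. Since g ∘ f is surjective, some a ∈ A has g(f(a)) = c. Then b = f(a) ∈ B satisfies g(b) = c. So g is surjective.

surjective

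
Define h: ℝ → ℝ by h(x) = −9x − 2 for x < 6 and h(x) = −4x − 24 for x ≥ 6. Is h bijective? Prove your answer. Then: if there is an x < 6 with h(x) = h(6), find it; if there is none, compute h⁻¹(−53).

46/9

Both pieces are strictly decreasing (slopes −9 and −4), so each is injective on its own interval.
The left piece maps (−∞, 6) onto (−56, ∞); the right piece maps [6, ∞) onto (−∞, −48].
These images overlap. In particular h(6) = −48 (right piece), and solving −9x − 2 = −48 on the left piece gives x = 46/9 < 6.
So h(46/9) = h(6) with 46/9 ≠ 6, and h is not injective, hence not bijective. This x = 46/9 is the requested value below 6.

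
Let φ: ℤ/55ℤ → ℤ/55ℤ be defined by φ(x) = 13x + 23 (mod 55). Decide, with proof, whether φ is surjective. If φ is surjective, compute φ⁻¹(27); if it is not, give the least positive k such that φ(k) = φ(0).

13

Since gcd(13, 55) = 1, 13 is invertible modulo 55. Euclid's algorithm: 55 = 4·13 + 3, 13 = 4·3 + 1; back-substituting gives 1 = 17·13 − 4·55, so 13⁻¹ ≡ 17 (mod 55).
Then y ↦ 17(y − 23) is a two-sided inverse to φ, so every y ∈ ℤ/55ℤ has a preimage.
So φ is surjective.
Since φ is surjective, we find φ⁻¹(27): we need 13x ≡ 27 − 23 ≡ 4 (mod 55). Using 13⁻¹ = 17: x ≡ 17·4 = 68 = 1·55 + 13, so x = 13.
Check: φ(13) = 13·13 + 23 = 192 = 3·55 + 27 ≡ 27 (mod 55).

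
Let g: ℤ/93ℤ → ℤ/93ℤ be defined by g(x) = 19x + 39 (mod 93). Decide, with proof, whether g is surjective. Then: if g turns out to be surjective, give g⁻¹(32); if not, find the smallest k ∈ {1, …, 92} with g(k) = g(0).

29

Since gcd(19, 93) = 1, 19 is invertible modulo 93. Euclid's algorithm: 93 = 4·19 + 17, 19 = 1·17 + 2, 17 = 8·2 + 1; back-substituting gives 1 = 49·19 − 10·93, so 19⁻¹ ≡ 49 (mod 93).
For any y ∈ ℤ/93ℤ, x = 49(y − 39) mod 93 satisfies g(x) = 19·49(y − 39) + 39 ≡ y (since 19·49 ≡ 1 mod 93). So every y has a preimage.
Therefore g is surjective.
Since g is surjective, we find g⁻¹(32): we need 19x ≡ 32 − 39 ≡ 86 (mod 93). Using 19⁻¹ = 49: x ≡ 49·86 = 4214 = 45·93 + 29, so x = 29.
Check: g(29) = 19·29 + 39 = 590 = 6·93 + 32 ≡ 32 (mod 93).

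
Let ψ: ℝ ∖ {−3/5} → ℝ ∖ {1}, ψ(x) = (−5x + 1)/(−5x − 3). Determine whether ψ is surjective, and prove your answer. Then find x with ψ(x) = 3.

For any y ≠ 1, solving y(−5x − 3) = −5x + 1 for x gives a well-defined x ≠ −3/5. So ψ is surjective.
Solving ψ(x) = 3: cross-multiplying gives −5x + 1 = 3(−5x − 3), which rearranges to 10x = −10, so x = −1.

-1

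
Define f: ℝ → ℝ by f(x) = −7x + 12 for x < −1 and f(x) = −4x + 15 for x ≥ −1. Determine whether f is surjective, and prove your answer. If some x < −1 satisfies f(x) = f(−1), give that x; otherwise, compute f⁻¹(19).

Both pieces are strictly decreasing (slopes −7 and −4), so each is injective on its own interval.
The left piece maps (−∞, −1) onto (19, ∞); the right piece maps [−1, ∞) onto (−∞, 19].
These images together cover ℝ, so f is surjective.
Because the two images are disjoint, no x < −1 has f(x) = f(−1), so we compute f⁻¹(19): 19 lies in (−∞, 19], so solve −4x + 15 = 19: x = (19 − 15)/(−4) = −1.

-1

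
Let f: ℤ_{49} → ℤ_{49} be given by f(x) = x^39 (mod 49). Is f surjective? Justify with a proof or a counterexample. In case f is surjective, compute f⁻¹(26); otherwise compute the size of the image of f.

f(3): Repeated squaring mod 49: 3^1 ≡ 3, 3^2 ≡ 3² = 9, 3^4 ≡ 9² = 81 ≡ 32, 3^8 ≡ 32² = 1024 ≡ 44, 3^16 ≡ 44² = 1936 ≡ 25, 3^32 ≡ 25² = 625 ≡ 37. Since 39 = 32 + 4 + 2 + 1, 3^39 ≡ 37·32·9·3: 37·32 = 1184 ≡ 8, then 8·9 = 72 ≡ 23, then 23·3 = 69 ≡ 20. So 3^39 ≡ 20 (mod 49).
f(5): Repeated squaring mod 49: 5^1 ≡ 5, 5^2 ≡ 5² = 25, 5^4 ≡ 25² = 625 ≡ 37, 5^8 ≡ 37² = 1369 ≡ 46, 5^16 ≡ 46² = 2116 ≡ 9, 5^32 ≡ 9² = 81 ≡ 32. Since 39 = 32 + 4 + 2 + 1, 5^39 ≡ 32·37·25·5: 32·37 = 1184 ≡ 8, then 8·25 = 200 ≡ 4, then 4·5 = 20. So 5^39 ≡ 20 (mod 49).
So f(3) = f(5) = 20 while 3 ≠ 5, so f is not injective.
A non-injective map from the 49-element set ℤ_{49} to itself takes at most 48 distinct values, so it cannot be surjective. Thus f is not surjective.
Since f is not surjective, we determine |image(f)|. Computing x^39 mod 49 for each x (by repeated squaring, reducing mod 49 at every step), the values f(0), f(1), …, f(48) are: 0, 1, 43, 20, 36, 20, 27, 0, 29, 8, 27, 43, 34, 6, 0, 8, 22, 34, 1, 48, 34, 0, 36, 36, 41, 8, 13, 13, 0, 15, 1, 48, 15, 27, 41, 0, 43, 15, 6, 22, 41, 20, 0, 22, 29, 13, 29, 6, 48.
The distinct values are {0, 1, 6, 8, 13, 15, 20, 22, 27, 29, 34, 36, 41, 43, 48}; there are 15 of them.

15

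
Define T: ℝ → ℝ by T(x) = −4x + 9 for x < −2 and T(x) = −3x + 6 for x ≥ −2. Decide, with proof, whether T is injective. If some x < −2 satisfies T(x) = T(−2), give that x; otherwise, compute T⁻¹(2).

4/3

Both pieces are strictly decreasing (slopes −4 and −3), so each is injective on its own interval.
The left piece maps (−∞, −2) onto (17, ∞); the right piece maps [−2, ∞) onto (−∞, 12].
These images are disjoint, so no value is attained by both pieces. Therefore T is injective.
Because the two images are disjoint, no x < −2 has T(x) = T(−2), so we compute T⁻¹(2): 2 lies in (−∞, 12], so solve −3x + 6 = 2: x = (2 − 6)/(−3) = 4/3.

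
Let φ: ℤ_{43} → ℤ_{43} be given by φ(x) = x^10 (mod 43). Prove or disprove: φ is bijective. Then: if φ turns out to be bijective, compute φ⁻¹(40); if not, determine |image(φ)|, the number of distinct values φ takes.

φ(21): Repeated squaring mod 43: 21^1 ≡ 21, 21^2 ≡ 21² = 441 ≡ 11, 21^4 ≡ 11² = 121 ≡ 35, 21^8 ≡ 35² = 1225 ≡ 21. Since 10 = 8 + 2, 21^10 ≡ 21·11: 21·11 = 231 ≡ 16. So 21^10 ≡ 16 (mod 43).
φ(22): Repeated squaring mod 43: 22^1 ≡ 22, 22^2 ≡ 22² = 484 ≡ 11, 22^4 ≡ 11² = 121 ≡ 35, 22^8 ≡ 35² = 1225 ≡ 21. Since 10 = 8 + 2, 22^10 ≡ 21·11: 21·11 = 231 ≡ 16. So 22^10 ≡ 16 (mod 43).
So φ(21) = φ(22) = 16 while 21 ≠ 22, thus φ is not injective, hence not bijective.
Since φ is not bijective, we determine |image(φ)|. Computing x^10 mod 43 for each x (by repeated squaring, reducing mod 43 at every step), the values φ(0), φ(1), …, φ(42) are: 0, 1, 35, 10, 21, 24, 6, 36, 4, 14, 23, 41, 38, 15, 13, 25, 11, 9, 17, 40, 31, 16, 16, 31, 40, 17, 9, 11, 25, 13, 15, 38, 41, 23, 14, 4, 36, 6, 24, 21, 10, 35, 1.
The distinct values are {0, 1, 4, 6, 9, 10, 11, 13, 14, 15, 16, 17, 21, 23, 24, 25, 31, 35, 36, 38, 40, 41}; there are 22 of them.

22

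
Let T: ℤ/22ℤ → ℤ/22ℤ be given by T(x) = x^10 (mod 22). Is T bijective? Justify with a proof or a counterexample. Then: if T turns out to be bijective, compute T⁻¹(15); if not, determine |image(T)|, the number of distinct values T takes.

T(1) = 1^10 = 1.
T(3): Repeated squaring mod 22: 3^1 ≡ 3, 3^2 ≡ 3² = 9, 3^4 ≡ 9² = 81 ≡ 15, 3^8 ≡ 15² = 225 ≡ 5. Since 10 = 8 + 2, 3^10 ≡ 5·9: 5·9 = 45 ≡ 1. So 3^10 ≡ 1 (mod 22).
So T(1) = T(3) = 1 while 1 ≠ 3, therefore T is not injective, hence not bijective.
Since T is not bijective, we determine |image(T)|. Computing x^10 mod 22 for each x (by repeated squaring, reducing mod 22 at every step), the values T(0), T(1), …, T(21) are: 0, 1, 12, 1, 12, 1, 12, 1, 12, 1, 12, 11, 12, 1, 12, 1, 12, 1, 12, 1, 12, 1.
The distinct values are {0, 1, 11, 12}; there are 4 of them.

4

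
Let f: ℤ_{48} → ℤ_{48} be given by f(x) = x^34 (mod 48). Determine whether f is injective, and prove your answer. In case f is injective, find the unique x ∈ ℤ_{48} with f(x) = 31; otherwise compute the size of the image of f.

6

f(2): Repeated squaring mod 48: 2^1 ≡ 2, 2^2 ≡ 2² = 4, 2^4 ≡ 4² = 16, 2^8 ≡ 16² = 256 ≡ 16, 2^16 ≡ 16² = 256 ≡ 16, 2^32 ≡ 16² = 256 ≡ 16. Since 34 = 32 + 2, 2^34 ≡ 16·4: 16·4 = 64 ≡ 16. So 2^34 ≡ 16 (mod 48).
f(4): Repeated squaring mod 48: 4^1 ≡ 4, 4^2 ≡ 4² = 16, 4^4 ≡ 16² = 256 ≡ 16, 4^8 ≡ 16² = 256 ≡ 16, 4^16 ≡ 16² = 256 ≡ 16, 4^32 ≡ 16² = 256 ≡ 16. Since 34 = 32 + 2, 4^34 ≡ 16·16: 16·16 = 256 ≡ 16. So 4^34 ≡ 16 (mod 48).
So f(2) = f(4) = 16 while 2 ≠ 4, hence f is not injective.
Since f is not injective, we determine |image(f)|. Computing x^34 mod 48 for each x (by repeated squaring, reducing mod 48 at every step), the values f(0), f(1), …, f(47) are: 0, 1, 16, 9, 16, 25, 0, 1, 16, 33, 16, 25, 0, 25, 16, 33, 16, 1, 0, 25, 16, 9, 16, 1, 0, 1, 16, 9, 16, 25, 0, 1, 16, 33, 16, 25, 0, 25, 16, 33, 16, 1, 0, 25, 16, 9, 16, 1.
The distinct values are {0, 1, 9, 16, 25, 33}; there are 6 of them.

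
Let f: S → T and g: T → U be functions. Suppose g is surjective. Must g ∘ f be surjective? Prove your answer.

No. Take S = {0}, T = U = {0, 1, 2}, f(0) = 0, and g = identity (surjective).
Then (g ∘ f)(0) = 0, and 2 ∈ U has no preimage under g ∘ f, so g ∘ f is not surjective.

not surjective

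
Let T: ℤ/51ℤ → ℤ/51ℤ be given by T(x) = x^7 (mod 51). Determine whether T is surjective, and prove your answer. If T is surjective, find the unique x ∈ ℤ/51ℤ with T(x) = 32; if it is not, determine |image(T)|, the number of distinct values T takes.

Computing x^7 mod 51 for each x (by repeated squaring, reducing mod 51 at every step), the values T(0), T(1), …, T(50) are: 0, 1, 26, 45, 13, 44, 48, 46, 32, 36, 22, 20, 24, 4, 23, 42, 16, 17, 18, 43, 11, 30, 10, 14, 12, 49, 2, 39, 37, 41, 21, 40, 8, 33, 34, 35, 9, 28, 47, 27, 31, 29, 15, 19, 5, 3, 7, 38, 6, 25, 50.
Every element of ℤ/51ℤ appears exactly once in this list, so T is a bijection, and in particular surjective.
Since T is surjective, we read off the preimage of 32 from the same table: T(8) = 32, so T⁻¹(32) = 8.

8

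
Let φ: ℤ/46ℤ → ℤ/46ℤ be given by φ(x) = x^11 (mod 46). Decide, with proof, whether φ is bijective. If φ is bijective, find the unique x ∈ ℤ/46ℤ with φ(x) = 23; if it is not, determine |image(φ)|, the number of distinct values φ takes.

φ(1) = 1^11 = 1.
φ(3): Repeated squaring mod 46: 3^1 ≡ 3, 3^2 ≡ 3² = 9, 3^4 ≡ 9² = 81 ≡ 35, 3^8 ≡ 35² = 1225 ≡ 29. Since 11 = 8 + 2 + 1, 3^11 ≡ 29·9·3: 29·9 = 261 ≡ 31, then 31·3 = 93 ≡ 1. So 3^11 ≡ 1 (mod 46).
So φ(1) = φ(3) = 1 while 1 ≠ 3, thus φ is not injective, hence not bijective.
Since φ is not bijective, we determine |image(φ)|. Computing x^11 mod 46 for each x (by repeated squaring, reducing mod 46 at every step), the values φ(0), φ(1), …, φ(45) are: 0, 1, 24, 1, 24, 45, 24, 45, 24, 1, 22, 45, 24, 1, 22, 45, 24, 45, 24, 45, 22, 45, 22, 23, 24, 1, 24, 1, 22, 1, 22, 1, 24, 45, 22, 1, 24, 45, 22, 1, 22, 1, 22, 45, 22, 45.
The distinct values are {0, 1, 22, 23, 24, 45}; there are 6 of them.

6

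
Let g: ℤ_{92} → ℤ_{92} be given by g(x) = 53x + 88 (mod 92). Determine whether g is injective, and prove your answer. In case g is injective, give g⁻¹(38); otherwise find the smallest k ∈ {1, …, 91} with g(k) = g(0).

Recall: injectivity means: for all u, v in the domain, g(u) = g(v) implies u = v.
If g(u) = g(v), then 53u ≡ 53v (mod 92). Because gcd(53, 92) = 1, we may cancel 53 to get u ≡ v (mod 92).
So g is injective.
We now compute 53⁻¹ mod 92 explicitly. Euclid's algorithm: 92 = 1·53 + 39, 53 = 1·39 + 14, 39 = 2·14 + 11, 14 = 1·11 + 3, 11 = 3·3 + 2, 3 = 1·2 + 1; back-substituting gives 1 = 33·53 − 19·92, so 53⁻¹ ≡ 33 (mod 92).
Since g is injective, we compute g⁻¹(38): solve 53x + 88 ≡ 38 (mod 92), i.e. 53x ≡ 42 (mod 92).
Multiplying by 53⁻¹ = 33 gives x ≡ 33·42 = 1386 = 15·92 + 6 ≡ 6 (mod 92).
Check: g(6) = 53·6 + 88 = 406 = 4·92 + 38 ≡ 38 (mod 92).

6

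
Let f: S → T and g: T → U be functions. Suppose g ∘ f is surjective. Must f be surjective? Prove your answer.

not surjective

No. Take S = {0, 1, 2}, T = {0, 1, 2, 3}, U = {0}, f(a) = 0 for every a ∈ S, and g(b) = 0 for every b ∈ T.
Then g ∘ f is surjective onto {0}, but 3 ∈ T has no preimage under f, so f is not surjective.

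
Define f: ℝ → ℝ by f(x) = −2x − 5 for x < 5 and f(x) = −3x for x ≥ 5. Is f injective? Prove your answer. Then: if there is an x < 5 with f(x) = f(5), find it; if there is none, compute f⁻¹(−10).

Both pieces are strictly decreasing (slopes −2 and −3), so each is injective on its own interval.
The left piece maps (−∞, 5) onto (−15, ∞); the right piece maps [5, ∞) onto (−∞, −15].
These images are disjoint, so no value is attained by both pieces. Hence f is injective.
Because the two images are disjoint, no x < 5 has f(x) = f(5), so we compute f⁻¹(−10): −10 lies in (−15, ∞), so solve −2x − 5 = −10: x = (−10 + 5)/(−2) = 5/2.

5/2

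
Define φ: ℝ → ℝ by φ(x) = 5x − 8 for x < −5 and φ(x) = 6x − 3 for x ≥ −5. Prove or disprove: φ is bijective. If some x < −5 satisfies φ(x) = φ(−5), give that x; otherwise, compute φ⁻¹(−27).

-4

Both pieces are strictly increasing (slopes 5 and 6), so each is injective on its own interval.
The left piece maps (−∞, −5) onto (−∞, −33); the right piece maps [−5, ∞) onto [−33, ∞).
Since −33 = −33, the images partition ℝ: φ is injective and surjective, hence bijective.
Because the two images are disjoint, no x < −5 has φ(x) = φ(−5), so we compute φ⁻¹(−27): −27 lies in [−33, ∞), so solve 6x − 3 = −27: x = (−27 + 3)/6 = −4.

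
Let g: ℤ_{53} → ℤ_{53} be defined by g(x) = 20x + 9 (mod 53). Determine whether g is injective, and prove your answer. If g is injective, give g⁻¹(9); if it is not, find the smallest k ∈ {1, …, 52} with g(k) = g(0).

Recall that g is injective when g(s) = g(t) forces s = t.
If g(s) = g(t), then 20s ≡ 20t (mod 53). Because gcd(20, 53) = 1, we may cancel 20 to get s ≡ t (mod 53).
Hence g is injective.
We now compute 20⁻¹ mod 53 explicitly. Euclid's algorithm: 53 = 2·20 + 13, 20 = 1·13 + 7, 13 = 1·7 + 6, 7 = 1·6 + 1; back-substituting gives 1 = 8·20 − 3·53, so 20⁻¹ ≡ 8 (mod 53).
Since g is injective, we find g⁻¹(9): we need 20x ≡ 9 − 9 ≡ 0 (mod 53). Using 20⁻¹ = 8: x ≡ 8·0 = 0, so x = 0.
Check: g(0) = 20·0 + 9 = 9 ≡ 9 (mod 53).

0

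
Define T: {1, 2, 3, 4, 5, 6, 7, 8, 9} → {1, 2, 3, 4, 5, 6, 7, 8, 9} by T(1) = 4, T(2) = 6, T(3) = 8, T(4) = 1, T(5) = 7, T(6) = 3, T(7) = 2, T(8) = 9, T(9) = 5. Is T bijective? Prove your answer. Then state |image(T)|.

The values 4, 6, 8, 1, 7, 3, 2, 9, 5 are a permutation of {1, 2, 3, 4, 5, 6, 7, 8, 9}: each element appears exactly once.
So T is injective and surjective, hence bijective.
The image of T is {1, 2, 3, 4, 5, 6, 7, 8, 9}, which has 9 elements.

9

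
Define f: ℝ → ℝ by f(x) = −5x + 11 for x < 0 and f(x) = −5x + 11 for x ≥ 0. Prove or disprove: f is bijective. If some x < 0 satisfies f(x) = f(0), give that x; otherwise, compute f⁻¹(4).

7/5

Both pieces are strictly decreasing (slopes −5 and −5), so each is injective on its own interval.
The left piece maps (−∞, 0) onto (11, ∞); the right piece maps [0, ∞) onto (−∞, 11].
Since 11 = 11, the images partition ℝ: f is injective and surjective, hence bijective.
Because the two images are disjoint, no x < 0 has f(x) = f(0), so we compute f⁻¹(4): 4 lies in (−∞, 11], so solve −5x + 11 = 4: x = (4 − 11)/(−5) = 7/5.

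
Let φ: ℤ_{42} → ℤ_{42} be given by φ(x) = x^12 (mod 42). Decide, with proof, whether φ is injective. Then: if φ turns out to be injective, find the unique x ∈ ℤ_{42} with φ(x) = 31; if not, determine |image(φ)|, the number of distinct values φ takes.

8

φ(2): Repeated squaring mod 42: 2^1 ≡ 2, 2^2 ≡ 2² = 4, 2^4 ≡ 4² = 16, 2^8 ≡ 16² = 256 ≡ 4. Since 12 = 8 + 4, 2^12 ≡ 4·16: 4·16 = 64 ≡ 22. So 2^12 ≡ 22 (mod 42).
φ(4): Repeated squaring mod 42: 4^1 ≡ 4, 4^2 ≡ 4² = 16, 4^4 ≡ 16² = 256 ≡ 4, 4^8 ≡ 4² = 16. Since 12 = 8 + 4, 4^12 ≡ 16·4: 16·4 = 64 ≡ 22. So 4^12 ≡ 22 (mod 42).
So φ(2) = φ(4) = 22 while 2 ≠ 4, hence φ is not injective.
Since φ is not injective, we determine |image(φ)|. Computing x^12 mod 42 for each x (by repeated squaring, reducing mod 42 at every step), the values φ(0), φ(1), …, φ(41) are: 0, 1, 22, 15, 22, 1, 36, 7, 22, 15, 22, 1, 36, 1, 28, 15, 22, 1, 36, 1, 22, 21, 22, 1, 36, 1, 22, 15, 28, 1, 36, 1, 22, 15, 22, 7, 36, 1, 22, 15, 22, 1.
The distinct values are {0, 1, 7, 15, 21, 22, 28, 36}; there are 8 of them.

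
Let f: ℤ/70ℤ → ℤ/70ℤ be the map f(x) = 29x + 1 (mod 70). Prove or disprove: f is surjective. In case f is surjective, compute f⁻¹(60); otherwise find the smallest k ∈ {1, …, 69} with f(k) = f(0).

Since gcd(29, 70) = 1, 29 is invertible modulo 70. Euclid's algorithm: 70 = 2·29 + 12, 29 = 2·12 + 5, 12 = 2·5 + 2, 5 = 2·2 + 1; back-substituting gives 1 = 29·29 − 12·70, so 29⁻¹ ≡ 29 (mod 70).
Then y ↦ 29(y − 1) is a two-sided inverse to f, so every y ∈ ℤ/70ℤ has a preimage.
Hence f is surjective.
Since f is surjective, we compute f⁻¹(60): solve 29x + 1 ≡ 60 (mod 70), i.e. 29x ≡ 59 (mod 70).
Multiplying by 29⁻¹ = 29 gives x ≡ 29·59 = 1711 = 24·70 + 31 ≡ 31 (mod 70).
Check: f(31) = 29·31 + 1 = 900 = 12·70 + 60 ≡ 60 (mod 70).

31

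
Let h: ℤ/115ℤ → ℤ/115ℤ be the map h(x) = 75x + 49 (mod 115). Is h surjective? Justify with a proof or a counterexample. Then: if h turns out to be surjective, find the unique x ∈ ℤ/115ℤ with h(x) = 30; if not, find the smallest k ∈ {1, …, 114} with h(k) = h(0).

Recall: h is surjective if every y in the codomain equals h(x) for some x in the domain.
Since gcd(75, 115) = 5, we have 75x ≡ 0 (mod 5) for all x, so h(x) ≡ 4 (mod 5).
But 0 ≢ 4 (mod 5), so 0 ∈ ℤ/115ℤ has no preimage. So h is not surjective.
Since h is not surjective, we find the least positive k with h(k) = h(0): this means 75k ≡ 0 (mod 115), i.e. 115 ∣ 75k. Since gcd(75, 115) = 5, dividing through by 5 this holds exactly when 23 ∣ 15k, and as gcd(15, 23) = 1, exactly when 23 ∣ k.
The smallest positive such k is 23.

23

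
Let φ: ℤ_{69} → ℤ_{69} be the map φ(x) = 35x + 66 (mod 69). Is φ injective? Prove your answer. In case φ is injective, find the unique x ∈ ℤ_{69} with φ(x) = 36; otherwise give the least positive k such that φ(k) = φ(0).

Recall: φ is injective if φ(s) = φ(t) implies s = t.
Suppose φ(s) = φ(t) in ℤ_{69}. Then 35s + 66 ≡ 35t + 66 (mod 69), thus 35(s − t) ≡ 0 (mod 69).
Since gcd(35, 69) = 1, 35 is invertible modulo 69, thus s − t ≡ 0 (mod 69), i.e. s = t.
Therefore φ is injective.
We now compute 35⁻¹ mod 69 explicitly. Euclid's algorithm: 69 = 1·35 + 34, 35 = 1·34 + 1; back-substituting gives 1 = 2·35 − 1·69, so 35⁻¹ ≡ 2 (mod 69).
Since φ is injective, we find φ⁻¹(36): we need 35x ≡ 36 − 66 ≡ 39 (mod 69). Using 35⁻¹ = 2: x ≡ 2·39 = 78 = 1·69 + 9, so x = 9.
Check: φ(9) = 35·9 + 66 = 381 = 5·69 + 36 ≡ 36 (mod 69).

9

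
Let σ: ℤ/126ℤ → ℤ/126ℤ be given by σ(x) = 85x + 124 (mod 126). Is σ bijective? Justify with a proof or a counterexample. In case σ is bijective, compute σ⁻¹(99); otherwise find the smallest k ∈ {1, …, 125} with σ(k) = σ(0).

If σ(u) = σ(v), then 85u ≡ 85v (mod 126). Because gcd(85, 126) = 1, we may cancel 85 to get u ≡ v (mod 126).
We now compute 85⁻¹ mod 126 explicitly. Euclid's algorithm: 126 = 1·85 + 41, 85 = 2·41 + 3, 41 = 13·3 + 2, 3 = 1·2 + 1; back-substituting gives 1 = 43·85 − 29·126, so 85⁻¹ ≡ 43 (mod 126).
Then y ↦ 43(y − 124) is a two-sided inverse to σ, so every y ∈ ℤ/126ℤ has a preimage.
Therefore σ is bijective.
Since σ is bijective, we compute σ⁻¹(99): solve 85x + 124 ≡ 99 (mod 126), i.e. 85x ≡ 101 (mod 126).
Multiplying by 85⁻¹ = 43 gives x ≡ 43·101 = 4343 = 34·126 + 59 ≡ 59 (mod 126).
Check: σ(59) = 85·59 + 124 = 5139 = 40·126 + 99 ≡ 99 (mod 126).

59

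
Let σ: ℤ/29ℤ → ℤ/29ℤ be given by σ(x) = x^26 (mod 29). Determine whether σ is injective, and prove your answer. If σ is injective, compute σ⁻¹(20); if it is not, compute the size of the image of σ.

σ(14): Repeated squaring mod 29: 14^1 ≡ 14, 14^2 ≡ 14² = 196 ≡ 22, 14^4 ≡ 22² = 484 ≡ 20, 14^8 ≡ 20² = 400 ≡ 23, 14^16 ≡ 23² = 529 ≡ 7. Since 26 = 16 + 8 + 2, 14^26 ≡ 7·23·22: 7·23 = 161 ≡ 16, then 16·22 = 352 ≡ 4. So 14^26 ≡ 4 (mod 29).
σ(15): Repeated squaring mod 29: 15^1 ≡ 15, 15^2 ≡ 15² = 225 ≡ 22, 15^4 ≡ 22² = 484 ≡ 20, 15^8 ≡ 20² = 400 ≡ 23, 15^16 ≡ 23² = 529 ≡ 7. Since 26 = 16 + 8 + 2, 15^26 ≡ 7·23·22: 7·23 = 161 ≡ 16, then 16·22 = 352 ≡ 4. So 15^26 ≡ 4 (mod 29).
So σ(14) = σ(15) = 4 while 14 ≠ 15, hence σ is not injective.
Since σ is not injective, we determine |image(σ)|. Computing x^26 mod 29 for each x (by repeated squaring, reducing mod 29 at every step), the values σ(0), σ(1), …, σ(28) are: 0, 1, 22, 13, 20, 7, 25, 16, 5, 24, 9, 6, 28, 23, 4, 4, 23, 28, 6, 9, 24, 5, 16, 25, 7, 20, 13, 22, 1.
The distinct values are {0, 1, 4, 5, 6, 7, 9, 13, 16, 20, 22, 23, 24, 25, 28}; there are 15 of them.

15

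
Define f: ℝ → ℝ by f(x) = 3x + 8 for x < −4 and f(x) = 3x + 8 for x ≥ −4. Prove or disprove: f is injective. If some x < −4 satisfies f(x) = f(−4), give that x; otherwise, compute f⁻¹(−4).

-4

Both pieces are strictly increasing (slopes 3 and 3), so each is injective on its own interval.
The left piece maps (−∞, −4) onto (−∞, −4); the right piece maps [−4, ∞) onto [−4, ∞).
These images are disjoint, so no value is attained by both pieces. Therefore f is injective.
Because the two images are disjoint, no x < −4 has f(x) = f(−4), so we compute f⁻¹(−4): −4 lies in [−4, ∞), so solve 3x + 8 = −4: x = (−4 − 8)/3 = −4.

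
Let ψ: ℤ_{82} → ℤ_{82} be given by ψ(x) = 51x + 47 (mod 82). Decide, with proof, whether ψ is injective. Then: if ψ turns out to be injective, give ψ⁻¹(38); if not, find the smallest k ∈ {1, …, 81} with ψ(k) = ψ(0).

Suppose ψ(u) = ψ(v) in ℤ_{82}. Then 51u + 47 ≡ 51v + 47 (mod 82), hence 51(u − v) ≡ 0 (mod 82).
Since gcd(51, 82) = 1, 51 is invertible modulo 82, so u − v ≡ 0 (mod 82), i.e. u = v.
So ψ is injective.
We now compute 51⁻¹ mod 82 explicitly. Euclid's algorithm: 82 = 1·51 + 31, 51 = 1·31 + 20, 31 = 1·20 + 11, 20 = 1·11 + 9, 11 = 1·9 + 2, 9 = 4·2 + 1; back-substituting gives 1 = 37·51 − 23·82, so 51⁻¹ ≡ 37 (mod 82).
Since ψ is injective, we find ψ⁻¹(38): we need 51x ≡ 38 − 47 ≡ 73 (mod 82). Using 51⁻¹ = 37: x ≡ 37·73 = 2701 = 32·82 + 77, so x = 77.
Check: ψ(77) = 51·77 + 47 = 3974 = 48·82 + 38 ≡ 38 (mod 82).

77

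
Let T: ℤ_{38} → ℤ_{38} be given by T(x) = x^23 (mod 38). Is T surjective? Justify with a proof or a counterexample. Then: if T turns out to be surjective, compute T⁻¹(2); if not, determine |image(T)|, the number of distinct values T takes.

Computing x^23 mod 38 for each x (by repeated squaring, reducing mod 38 at every step), the values T(0), T(1), …, T(37) are: 0, 1, 32, 15, 36, 9, 24, 11, 12, 35, 22, 7, 8, 33, 10, 21, 4, 25, 18, 19, 20, 13, 34, 17, 28, 5, 30, 31, 16, 3, 26, 27, 14, 29, 2, 23, 6, 37.
Every element of ℤ_{38} appears exactly once in this list, so T is a bijection, and in particular surjective.
Since T is surjective, we read off the preimage of 2 from the same table: T(34) = 2, so T⁻¹(2) = 34.

34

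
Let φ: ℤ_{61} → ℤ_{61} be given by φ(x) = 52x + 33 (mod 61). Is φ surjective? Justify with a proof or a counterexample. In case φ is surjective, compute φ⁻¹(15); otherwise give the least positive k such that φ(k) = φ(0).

2

By definition, φ is surjective if every y in the codomain equals φ(x) for some x in the domain.
Since gcd(52, 61) = 1, 52 is invertible modulo 61. Euclid's algorithm: 61 = 1·52 + 9, 52 = 5·9 + 7, 9 = 1·7 + 2, 7 = 3·2 + 1; back-substituting gives 1 = 27·52 − 23·61, so 52⁻¹ ≡ 27 (mod 61).
For any y ∈ ℤ_{61}, x = 27(y − 33) mod 61 satisfies φ(x) = 52·27(y − 33) + 33 ≡ y (since 52·27 ≡ 1 mod 61). So every y has a preimage.
So φ is surjective.
Since φ is surjective, we find φ⁻¹(15): we need 52x ≡ 15 − 33 ≡ 43 (mod 61). Using 52⁻¹ = 27: x ≡ 27·43 = 1161 = 19·61 + 2, so x = 2.
Check: φ(2) = 52·2 + 33 = 137 = 2·61 + 15 ≡ 15 (mod 61).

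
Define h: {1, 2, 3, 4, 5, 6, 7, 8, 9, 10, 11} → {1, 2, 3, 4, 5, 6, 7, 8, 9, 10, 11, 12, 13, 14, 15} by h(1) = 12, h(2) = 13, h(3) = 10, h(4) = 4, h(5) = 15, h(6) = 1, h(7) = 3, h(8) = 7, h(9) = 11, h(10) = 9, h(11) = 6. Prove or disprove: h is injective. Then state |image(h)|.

The values h(1), …, h(11) are 12, 13, 10, 4, 15, 1, 3, 7, 11, 9, 6 — all distinct.
So h(a) = h(b) only when a = b, and h is injective.
The image of h is {1, 3, 4, 6, 7, 9, 10, 11, 12, 13, 15}, which has 11 elements.

11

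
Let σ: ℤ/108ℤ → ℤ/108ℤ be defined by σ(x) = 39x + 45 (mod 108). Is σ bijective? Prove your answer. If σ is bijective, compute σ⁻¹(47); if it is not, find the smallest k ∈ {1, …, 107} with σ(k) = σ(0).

We have gcd(39, 108) = 3 > 1. Taking s = 0 and t = 36: σ(0) = 45 and σ(36) = 39·36 + 45 = 1449 ≡ 45 (mod 108).
So σ(0) = σ(36) while 0 ≠ 36, hence σ is not injective, hence not bijective.
Since σ is not bijective, we find the least positive k with σ(k) = σ(0): this means 39k ≡ 0 (mod 108), i.e. 108 ∣ 39k. Since gcd(39, 108) = 3, dividing through by 3 this holds exactly when 36 ∣ 13k, and as gcd(13, 36) = 1, exactly when 36 ∣ k.
The smallest positive such k is 36.

36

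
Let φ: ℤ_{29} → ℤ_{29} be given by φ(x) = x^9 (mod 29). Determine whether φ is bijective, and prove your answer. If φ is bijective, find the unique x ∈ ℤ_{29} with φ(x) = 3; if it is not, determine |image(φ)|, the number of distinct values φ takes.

Since 29 is prime, the nonzero elements of ℤ_{29} form a cyclic group of order 28.
As gcd(9, 28) = 1, raising to the 9th power is a bijection on this group: if x_1^9 ≡ x_2^9 then (x_1x_2^{−1})^9 = 1, and the only element of order dividing gcd(9, 28) = 1 is 1, so x_1 = x_2.
With φ(0) = 0 this makes φ injective on all of ℤ_{29}, hence bijective (finite equal-size domain and codomain). In particular φ is bijective.
Since φ is bijective, we find the preimage of 3. The inverse of x ↦ x^9 on (ℤ_{29})^× is x ↦ x^25, because 9·25 = 225 = 8·28 + 1 ≡ 1 (mod 28) and x^{28} = 1 for x ≠ 0 (Fermat). So φ⁻¹(3) = 3^25 mod 29.
Repeated squaring mod 29: 3^1 ≡ 3, 3^2 ≡ 3² = 9, 3^4 ≡ 9² = 81 ≡ 23, 3^8 ≡ 23² = 529 ≡ 7, 3^16 ≡ 7² = 49 ≡ 20. Since 25 = 16 + 8 + 1, 3^25 ≡ 20·7·3: 20·7 = 140 ≡ 24, then 24·3 = 72 ≡ 14. So 3^25 ≡ 14 (mod 29).
Hence φ⁻¹(3) = 14.

14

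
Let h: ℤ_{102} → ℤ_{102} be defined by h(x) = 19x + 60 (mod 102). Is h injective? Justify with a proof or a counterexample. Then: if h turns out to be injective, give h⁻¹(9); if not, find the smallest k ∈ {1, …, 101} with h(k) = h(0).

Recall: injectivity means: for all a, b in the domain, h(a) = h(b) implies a = b.
Suppose h(a) = h(b) in ℤ_{102}. Then 19a + 60 ≡ 19b + 60 (mod 102), so 19(a − b) ≡ 0 (mod 102).
Since gcd(19, 102) = 1, 19 is invertible modulo 102, hence a − b ≡ 0 (mod 102), i.e. a = b.
Therefore h is injective.
We now compute 19⁻¹ mod 102 explicitly. Euclid's algorithm: 102 = 5·19 + 7, 19 = 2·7 + 5, 7 = 1·5 + 2, 5 = 2·2 + 1; back-substituting gives 1 = 43·19 − 8·102, so 19⁻¹ ≡ 43 (mod 102).
Since h is injective, we find h⁻¹(9): we need 19x ≡ 9 − 60 ≡ 51 (mod 102). Using 19⁻¹ = 43: x ≡ 43·51 = 2193 = 21·102 + 51, so x = 51.
Check: h(51) = 19·51 + 60 = 1029 = 10·102 + 9 ≡ 9 (mod 102).

51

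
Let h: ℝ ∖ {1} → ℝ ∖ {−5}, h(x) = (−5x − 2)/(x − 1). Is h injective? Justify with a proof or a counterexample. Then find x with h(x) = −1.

Suppose h(u) = h(v). Cross-multiplying: (−5u − 2)(v − 1) = (−5v − 2)(u − 1).
Expanding both sides and cancelling the symmetric terms leaves 7·(u − v) = 0. Since 7 ≠ 0, u = v. Thus h is injective.
Solving h(x) = −1: cross-multiplying gives −5x − 2 = −1(x − 1), which rearranges to −4x = 3, so x = −3/4.

-3/4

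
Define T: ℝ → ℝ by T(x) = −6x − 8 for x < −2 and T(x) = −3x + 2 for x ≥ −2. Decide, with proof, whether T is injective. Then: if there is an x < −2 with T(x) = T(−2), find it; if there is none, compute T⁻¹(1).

-8/3

Both pieces are strictly decreasing (slopes −6 and −3), so each is injective on its own interval.
The left piece maps (−∞, −2) onto (4, ∞); the right piece maps [−2, ∞) onto (−∞, 8].
These images overlap. In particular T(−2) = 8 (right piece), and solving −6x − 8 = 8 on the left piece gives x = −8/3 < −2.
So T(−8/3) = T(−2) with −8/3 ≠ −2, and T is not injective. This x = −8/3 is the requested value below −2.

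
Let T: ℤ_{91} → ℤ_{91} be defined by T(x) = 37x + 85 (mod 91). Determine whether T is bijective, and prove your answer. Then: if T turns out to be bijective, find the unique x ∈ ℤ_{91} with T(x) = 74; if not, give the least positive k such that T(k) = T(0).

12

Suppose T(a) = T(b) in ℤ_{91}. Then 37a + 85 ≡ 37b + 85 (mod 91), therefore 37(a − b) ≡ 0 (mod 91).
Since gcd(37, 91) = 1, 37 is invertible modulo 91, so a − b ≡ 0 (mod 91), i.e. a = b.
We now compute 37⁻¹ mod 91 explicitly. Euclid's algorithm: 91 = 2·37 + 17, 37 = 2·17 + 3, 17 = 5·3 + 2, 3 = 1·2 + 1; back-substituting gives 1 = 32·37 − 13·91, so 37⁻¹ ≡ 32 (mod 91).
For any y ∈ ℤ_{91}, x = 32(y − 85) mod 91 satisfies T(x) = 37·32(y − 85) + 85 ≡ y (since 37·32 ≡ 1 mod 91). So every y has a preimage.
Hence T is bijective.
Since T is bijective, we find T⁻¹(74): we need 37x ≡ 74 − 85 ≡ 80 (mod 91). Using 37⁻¹ = 32: x ≡ 32·80 = 2560 = 28·91 + 12, so x = 12.
Check: T(12) = 37·12 + 85 = 529 = 5·91 + 74 ≡ 74 (mod 91).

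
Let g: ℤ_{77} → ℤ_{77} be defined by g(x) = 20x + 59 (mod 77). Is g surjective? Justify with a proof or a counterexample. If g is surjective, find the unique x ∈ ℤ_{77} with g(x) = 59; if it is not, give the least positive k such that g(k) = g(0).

0

Recall: g is surjective if every y in the codomain equals g(x) for some x in the domain.
Since gcd(20, 77) = 1, 20 is invertible modulo 77. Euclid's algorithm: 77 = 3·20 + 17, 20 = 1·17 + 3, 17 = 5·3 + 2, 3 = 1·2 + 1; back-substituting gives 1 = 27·20 − 7·77, so 20⁻¹ ≡ 27 (mod 77).
For any y ∈ ℤ_{77}, x = 27(y − 59) mod 77 satisfies g(x) = 20·27(y − 59) + 59 ≡ y (since 20·27 ≡ 1 mod 77). So every y has a preimage.
Thus g is surjective.
Since g is surjective, we find g⁻¹(59): we need 20x ≡ 59 − 59 ≡ 0 (mod 77). Using 20⁻¹ = 27: x ≡ 27·0 = 0, so x = 0.
Check: g(0) = 20·0 + 59 = 59 ≡ 59 (mod 77).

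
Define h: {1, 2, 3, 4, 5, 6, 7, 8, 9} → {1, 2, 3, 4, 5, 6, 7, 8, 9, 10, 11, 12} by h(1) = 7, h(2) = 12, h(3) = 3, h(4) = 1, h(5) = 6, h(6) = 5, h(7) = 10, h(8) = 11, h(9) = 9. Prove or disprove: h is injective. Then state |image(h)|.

9

The values h(1), …, h(9) are 7, 12, 3, 1, 6, 5, 10, 11, 9 — all distinct.
So h(u) = h(v) only when u = v, and h is injective.
The image of h is {1, 3, 5, 6, 7, 9, 10, 11, 12}, which has 9 elements.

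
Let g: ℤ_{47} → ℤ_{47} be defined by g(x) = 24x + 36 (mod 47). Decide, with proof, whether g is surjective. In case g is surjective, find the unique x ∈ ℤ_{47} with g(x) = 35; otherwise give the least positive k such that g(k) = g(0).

45

Since gcd(24, 47) = 1, 24 is invertible modulo 47. Euclid's algorithm: 47 = 1·24 + 23, 24 = 1·23 + 1; back-substituting gives 1 = 2·24 − 1·47, so 24⁻¹ ≡ 2 (mod 47).
For any y ∈ ℤ_{47}, x = 2(y − 36) mod 47 satisfies g(x) = 24·2(y − 36) + 36 ≡ y (since 24·2 ≡ 1 mod 47). So every y has a preimage.
Therefore g is surjective.
Since g is surjective, we compute g⁻¹(35): solve 24x + 36 ≡ 35 (mod 47), i.e. 24x ≡ 46 (mod 47).
Multiplying by 24⁻¹ = 2 gives x ≡ 2·46 = 92 = 1·47 + 45 ≡ 45 (mod 47).
Check: g(45) = 24·45 + 36 = 1116 = 23·47 + 35 ≡ 35 (mod 47).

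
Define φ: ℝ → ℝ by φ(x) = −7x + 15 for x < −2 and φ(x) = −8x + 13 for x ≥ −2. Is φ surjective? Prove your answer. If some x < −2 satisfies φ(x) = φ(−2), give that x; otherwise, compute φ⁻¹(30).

-15/7

Both pieces are strictly decreasing (slopes −7 and −8), so each is injective on its own interval.
The left piece maps (−∞, −2) onto (29, ∞); the right piece maps [−2, ∞) onto (−∞, 29].
These images together cover ℝ, so φ is surjective.
Because the two images are disjoint, no x < −2 has φ(x) = φ(−2), so we compute φ⁻¹(30): 30 lies in (29, ∞), so solve −7x + 15 = 30: x = (30 − 15)/(−7) = −15/7.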